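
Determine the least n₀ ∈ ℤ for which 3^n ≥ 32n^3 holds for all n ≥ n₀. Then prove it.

At n = 9: 19683 < 23328, so the inequality fails and n₀ ≥ 10. We prove 3^n ≥ 32n^3 for all n ≥ 10.
Base case (n = 10): 3^n = 59049 and 32n^3 = 32000, so 59049 ≥ 32000.
For the inductive step, assume it holds for an arbitrary j ≥ 10, so 3^j ≥ 32j^3.
Then 3^(j + 1) = 3·(3^j) ≥ 3·(32j^3).
Also, for j ≥ 10 we have 3·(32j^3) ≥ 32(j+1)^3, since 3 ≥ (1 + 1/j)^3 for all j ≥ 10.
Combining, 3^(j + 1) ≥ 32(j+1)^3.
This completes the induction.
Hence the smallest such n₀ is 10.

n₀ = 10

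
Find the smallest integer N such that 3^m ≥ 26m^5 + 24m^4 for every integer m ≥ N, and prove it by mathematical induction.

At m = 15: 14348907 < 20958750, so the inequality fails and N ≥ 16. We prove 3^m ≥ 26m^5 + 24m^4 for all m ≥ 16.
When m = 16: 3^m = 43046721 and 26m^5 + 24m^4 = 28835840, so 43046721 ≥ 28835840.
Inductive step: assume the claim holds for m = p, so 3^p ≥ 26p^5 + 24p^4.
Then 3^(p + 1) = 3·(3^p) ≥ 3·(26p^5 + 24p^4).
Also, for p ≥ 16 we have 3·(26p^5 + 24p^4) ≥ 26(p+1)^5 + 24(p+1)^4, since 3·(26p^5 + 24p^4) − (26(p+1)^5 + 24(p+1)^4) = 52p^5 - 82p^4 - 356p^3 - 404p^2 - 226p - 50, which is nonnegative for all p ≥ 16.
Combining, 3^(p + 1) ≥ 26(p+1)^5 + 24(p+1)^4.
Hence, by induction on m, the claim holds for every m ≥ 16.
Hence the smallest such N is 16.

N = 16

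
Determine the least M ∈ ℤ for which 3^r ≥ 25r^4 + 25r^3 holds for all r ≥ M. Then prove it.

M = 13

At r = 12: 531441 < 561600, so the inequality fails and M ≥ 13. We prove 3^r ≥ 25r^4 + 25r^3 for all r ≥ 13.
Base step (r = 13): 3^r = 1594323 and 25r^4 + 25r^3 = 768950, so 1594323 ≥ 768950.
Inductive step: assume the claim holds for r = k, so 3^k ≥ 25k^4 + 25k^3.
Then 3^(k + 1) = 3·(3^k) ≥ 3·(25k^4 + 25k^3).
Also, for k ≥ 13 we have 3·(25k^4 + 25k^3) ≥ 25(k+1)^4 + 25(k+1)^3, since 3·(25k^4 + 25k^3) − (25(k+1)^4 + 25(k+1)^3) = 50k^4 - 50k^3 - 225k^2 - 175k - 50, which is nonnegative for all k ≥ 13.
Combining, 3^(k + 1) ≥ 25(k+1)^4 + 25(k+1)^3.
By induction, the statement is established for all r ≥ 13.
Hence the smallest such M is 13.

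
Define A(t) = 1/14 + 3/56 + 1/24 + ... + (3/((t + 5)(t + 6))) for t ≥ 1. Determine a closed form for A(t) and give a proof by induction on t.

A(t) = t/(2(t + 6))

We claim A(t) = t/(2(t + 6)) for all t ≥ 1.
For the base case t = 1: A(1) = 1/14, and the closed form gives 1/14. They agree.
For the inductive step, assume it holds for an arbitrary m ≥ 1, so A(m) = m/(2(m + 6)).
Then A(m+1) = A(m) + (3/((m + 6)(m + 7))) = (m/(2(m + 6))) + (3/((m + 6)(m + 7))).
Simplifying, A(m+1) = (m + 1)/(2(m + 7)) = (m+1)/(2((m+1) + 6)),
which is the closed form with t = m+1.
By the principle of mathematical induction, the result holds for all t ≥ 1.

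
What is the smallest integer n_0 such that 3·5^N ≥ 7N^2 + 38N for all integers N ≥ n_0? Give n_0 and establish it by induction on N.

n_0 = 3

At N = 2: 75 < 104, so the inequality fails and n_0 ≥ 3. We prove 3·5^N ≥ 7N^2 + 38N for all N ≥ 3.
When N = 3: 3·5^N = 375 and 7N^2 + 38N = 177, so 375 ≥ 177.
Suppose the result is true for N = r, so 3·5^r ≥ 7r^2 + 38r.
Then 3·5^(r + 1) = 5·(3·5^r) ≥ 5·(7r^2 + 38r).
Also, for r ≥ 3 we have 5·(7r^2 + 38r) ≥ 7(r+1)^2 + 38(r+1), since 5·(7r^2 + 38r) − (7(r+1)^2 + 38(r+1)) = 28r^2 + 138r - 45, which is nonnegative for all r ≥ 3.
Combining, 3·5^(r + 1) ≥ 7(r+1)^2 + 38(r+1).
Hence, by induction on N, the claim holds for every N ≥ 3.
Hence the smallest such n_0 is 3.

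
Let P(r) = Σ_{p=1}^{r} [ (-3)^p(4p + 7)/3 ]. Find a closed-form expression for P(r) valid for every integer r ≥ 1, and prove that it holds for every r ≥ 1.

We claim P(r) = (-3)^r(r + 2) - 2 for all r ≥ 1.
Base step (r = 1): P(1) = -11, and the closed form gives -11. They agree.
For the inductive step, assume it holds for an arbitrary p ≥ 1, so P(p) = (-3)^p(p + 2) - 2.
Then P(p+1) = P(p) + ((-3)^p(-4p - 11)) = ((-3)^p(p + 2) - 2) + ((-3)^p(-4p - 11)).
Simplifying, P(p+1) = -3(-3)^p·p - 9(-3)^p - 2 = (-3)^(p+1)((p+1) + 2) - 2,
which is the closed form with r = p+1.
By induction, the statement is established for all r ≥ 1.

P(r) = (-3)^r(r + 2) - 2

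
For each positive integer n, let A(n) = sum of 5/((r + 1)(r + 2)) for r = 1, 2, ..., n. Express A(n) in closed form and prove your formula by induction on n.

A(n) = 5n/(2(n + 2))

We claim A(n) = 5n/(2(n + 2)) for all n ≥ 1.
Base step (n = 1): A(1) = 5/6, and the closed form gives 5/6. They agree.
For the inductive step, assume it holds for an arbitrary r ≥ 1, so A(r) = 5r/(2(r + 2)).
Then A(r+1) = A(r) + (5/((r + 2)(r + 3))) = (5r/(2(r + 2))) + (5/((r + 2)(r + 3))).
Simplifying, A(r+1) = 5(r + 1)/(2(r + 3)) = 5(r+1)/(2((r+1) + 2)),
which is the closed form with n = r+1.
Hence, by induction on n, the claim holds for every n ≥ 1.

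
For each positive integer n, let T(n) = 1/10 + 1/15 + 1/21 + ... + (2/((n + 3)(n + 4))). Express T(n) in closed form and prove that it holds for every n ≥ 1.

We claim T(n) = n/(2(n + 4)) for all n ≥ 1.
Base step (n = 1): T(1) = 1/10, and the closed form gives 1/10. They agree.
For the inductive step, assume it holds for an arbitrary k ≥ 1, so T(k) = k/(2(k + 4)).
Then T(k+1) = T(k) + (2/((k + 4)(k + 5))) = (k/(2(k + 4))) + (2/((k + 4)(k + 5))).
Simplifying, T(k+1) = (k + 1)/(2(k + 5)) = (k+1)/(2((k+1) + 4)),
which is the closed form with n = k+1.
Hence, by induction on n, the claim holds for every n ≥ 1.

T(n) = n/(2(n + 4))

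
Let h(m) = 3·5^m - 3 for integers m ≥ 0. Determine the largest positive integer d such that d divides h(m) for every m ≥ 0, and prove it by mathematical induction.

d = 12

Computing the first values: h(0) = 0 and h(1) = 12; gcd(0, 12) = 12, so d ≤ 12.
We prove 12 | 3·5^m - 3 for all m ≥ 0 by induction on m.
When m = 0: h(0) = 0 = 12·(0), so 12 | h(0).
Suppose the result is true for m = p, i.e. 12 | h(p). Then
h(p+1) = 3·5^(p+1) - 3 = 5·(3·5^p - 3) + 12 = 5·h(p) + 12. The first term is divisible by 12 by the inductive hypothesis, and 12 is divisible by 12. Hence 12 | h(p+1).
By the principle of mathematical induction, the result holds for all m ≥ 0.
Therefore the largest such d is 12.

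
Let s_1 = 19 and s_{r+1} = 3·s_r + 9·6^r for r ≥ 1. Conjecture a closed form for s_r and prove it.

Computing the first terms: s_1 = 19, s_2 = 111, s_3 = 657. This suggests s_r = 3^(r - 1) + 3·6^r.
Base step (r = 1): the formula gives 19 = 19 = s_1.
For the inductive step, assume it holds for an arbitrary m ≥ 1, so s_m = 3^(m - 1) + 3·6^m.
Then s_{m+1} = 3·s_m + 9·6^m = 3·(3^(m - 1) + 3·6^m) + 9·6^m = 3^m + 3·6^(m + 1) = 3^((m+1) - 1) + 3·6^(m+1),
which is the claimed formula at r = m+1.
By induction, the statement is established for all r ≥ 1.

s_r = 3^(r - 1) + 3·6^r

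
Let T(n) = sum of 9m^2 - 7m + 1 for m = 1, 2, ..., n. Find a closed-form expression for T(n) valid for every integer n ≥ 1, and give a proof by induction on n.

T(n) = n(3n^2 + n - 1)

We claim T(n) = n(3n^2 + n - 1) for all n ≥ 1.
Base case (n = 1): T(1) = 3, and the closed form gives 3. They agree.
Suppose the result is true for n = m, so T(m) = m(3m^2 + m - 1).
Then T(m+1) = T(m) + (9m^2 + 11m + 3) = (m(3m^2 + m - 1)) + (9m^2 + 11m + 3).
Simplifying, T(m+1) = (m + 1)(3m^2 + 7m + 3) = (m+1)(3(m+1)^2 + (m+1) - 1),
which is the closed form with n = m+1.
This completes the induction.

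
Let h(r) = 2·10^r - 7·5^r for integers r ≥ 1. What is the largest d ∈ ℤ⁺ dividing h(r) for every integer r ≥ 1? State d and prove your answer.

d = 5

Computing the first values: h(1) = -15 and h(2) = 25; gcd(-15, 25) = 5, so d ≤ 5.
We prove 5 | 2·10^r - 7·5^r for all r ≥ 1 by induction on r.
Base step (r = 1): h(1) = -15 = 5·(-3), so 5 | h(1).
Suppose the result is true for r = i, i.e. 5 | h(i). Then
h(i+1) − 10·h(i) = (2·10^(i+1) - 7·5^(i+1)) − 10·(2·10^i - 7·5^i) = (-7)·5^i·(5 − 10) = (35)·5^i. Since 5 | h(i) by the inductive hypothesis, 5 | 10·h(i); and 5 | 35 since 35 = 5·7. Therefore 5 | h(i+1).
This completes the induction.
Therefore the largest such d is 5.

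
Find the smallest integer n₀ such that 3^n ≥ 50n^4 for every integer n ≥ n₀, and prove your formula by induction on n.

At n = 12: 531441 < 1036800, so the inequality fails and n₀ ≥ 13. We prove 3^n ≥ 50n^4 for all n ≥ 13.
Base step (n = 13): 3^n = 1594323 and 50n^4 = 1428050, so 1594323 ≥ 1428050.
Inductive step: assume the claim holds for n = r, so 3^r ≥ 50r^4.
Then 3^(r + 1) = 3·(3^r) ≥ 3·(50r^4).
Also, for r ≥ 13 we have 3·(50r^4) ≥ 50(r+1)^4, since 3 ≥ (1 + 1/r)^4 for all r ≥ 13.
Combining, 3^(r + 1) ≥ 50(r+1)^4.
Hence, by induction on n, the claim holds for every n ≥ 13.
Hence the smallest such n₀ is 13.

n₀ = 13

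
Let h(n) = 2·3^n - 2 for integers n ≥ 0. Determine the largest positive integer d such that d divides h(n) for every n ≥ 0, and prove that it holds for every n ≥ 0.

Computing the first values: h(0) = 0 and h(1) = 4; gcd(0, 4) = 4, so d ≤ 4.
We prove 4 | 2·3^n - 2 for all n ≥ 0 by induction on n.
Base case (n = 0): h(0) = 0 = 4·(0), so 4 | h(0).
For the inductive step, assume it holds for an arbitrary j ≥ 0, i.e. 4 | h(j). Then
h(j+1) = 2·3^(j+1) - 2 = 3·(2·3^j - 2) + 4 = 3·h(j) + 4. The first term is divisible by 4 by the inductive hypothesis, and 4 is divisible by 4. Hence 4 | h(j+1).
By the principle of mathematical induction, the result holds for all n ≥ 0.
Therefore the largest such d is 4.

d = 4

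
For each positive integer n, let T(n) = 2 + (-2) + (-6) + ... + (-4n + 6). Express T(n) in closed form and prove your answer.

We claim T(n) = -2n(n - 2) for all n ≥ 1.
Base case (n = 1): T(1) = 2, and the closed form gives 2. They agree.
For the inductive step, assume it holds for an arbitrary k ≥ 1, so T(k) = 2k(-k + 2).
Then T(k+1) = T(k) + (-4k + 2) = (2k(-k + 2)) + (-4k + 2).
Simplifying, T(k+1) = -2(k - 1)(k + 1) = -2(k+1)((k+1) - 2),
which is the closed form with n = k+1.
By the principle of mathematical induction, the result holds for all n ≥ 1.

T(n) = -2n(n - 2)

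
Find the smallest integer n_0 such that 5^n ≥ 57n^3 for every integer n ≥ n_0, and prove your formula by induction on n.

At n = 5: 3125 < 7125, so the inequality fails and n_0 ≥ 6. We prove 5^n ≥ 57n^3 for all n ≥ 6.
Base case (n = 6): 5^n = 15625 and 57n^3 = 12312, so 15625 ≥ 12312.
For the inductive step, assume it holds for an arbitrary k ≥ 6, so 5^k ≥ 57k^3.
Then 5^(k + 1) = 5·(5^k) ≥ 5·(57k^3).
Also, for k ≥ 6 we have 5·(57k^3) ≥ 57(k+1)^3, since 5 ≥ (1 + 1/k)^3 for all k ≥ 6.
Combining, 5^(k + 1) ≥ 57(k+1)^3.
This completes the induction.
Hence the smallest such n_0 is 6.

n_0 = 6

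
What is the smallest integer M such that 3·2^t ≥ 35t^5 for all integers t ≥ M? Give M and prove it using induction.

M = 28

At t = 27: 402653184 < 502211745, so the inequality fails and M ≥ 28. We prove 3·2^t ≥ 35t^5 for all t ≥ 28.
Base case (t = 28): 3·2^t = 805306368 and 35t^5 = 602362880, so 805306368 ≥ 602362880.
Inductive step: suppose the statement holds for some p ≥ 28, so 3·2^p ≥ 35p^5.
Then 3·2^(p + 1) = 2·(3·2^p) ≥ 2·(35p^5).
Also, for p ≥ 28 we have 2·(35p^5) ≥ 35(p+1)^5, since 2 ≥ (1 + 1/p)^5 for all p ≥ 28.
Combining, 3·2^(p + 1) ≥ 35(p+1)^5.
By induction, the statement is established for all t ≥ 28.
Hence the smallest such M is 28.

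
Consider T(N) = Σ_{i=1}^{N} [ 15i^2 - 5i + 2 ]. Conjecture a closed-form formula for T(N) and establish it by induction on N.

We claim T(N) = N(5N^2 + 5N + 2) for all N ≥ 1.
When N = 1: T(1) = 12, and the closed form gives 12. They agree.
Inductive step: suppose the statement holds for some i ≥ 1, so T(i) = i(5i^2 + 5i + 2).
Then T(i+1) = T(i) + (15i^2 + 25i + 12) = (i(5i^2 + 5i + 2)) + (15i^2 + 25i + 12).
Simplifying, T(i+1) = (i + 1)(5i^2 + 15i + 12) = (i+1)(5(i+1)^2 + 5(i+1) + 2),
which is the closed form with N = i+1.
By the principle of mathematical induction, the result holds for all N ≥ 1.

T(N) = N(5N^2 + 5N + 2)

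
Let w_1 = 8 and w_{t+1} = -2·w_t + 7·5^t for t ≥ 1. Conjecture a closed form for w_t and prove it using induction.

Computing the first terms: w_1 = 8, w_2 = 19, w_3 = 137. This suggests w_t = 3(-2)^(t - 1) + 5^t.
Base case (t = 1): the formula gives 8 = 8 = w_1.
Inductive step: suppose the statement holds for some p ≥ 1, so w_p = 3(-2)^(p - 1) + 5^p.
Then w_{p+1} = -2·w_p + 7·5^p = -2·(3(-2)^(p - 1) + 5^p) + 7·5^p = 3(-2)^p + 5^(p + 1) = 3(-2)^((p+1) - 1) + 5^(p+1),
which is the claimed formula at t = p+1.
This completes the induction.

w_t = 3(-2)^(t - 1) + 5^t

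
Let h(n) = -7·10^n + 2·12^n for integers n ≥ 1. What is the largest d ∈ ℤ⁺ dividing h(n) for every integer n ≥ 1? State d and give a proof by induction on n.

d = 2

Computing the first values: h(1) = -46 and h(2) = -412; gcd(-46, -412) = 2, so d ≤ 2.
We prove 2 | -7·10^n + 2·12^n for all n ≥ 1 by induction on n.
For the base case n = 1: h(1) = -46 = 2·(-23), so 2 | h(1).
Inductive step: suppose the statement holds for some i ≥ 1, i.e. 2 | h(i). Then
h(i+1) − 12·h(i) = (-7·10^(i+1) + 2·12^(i+1)) − 12·(-7·10^i + 2·12^i) = (-7)·10^i·(10 − 12) = (14)·10^i. Since 2 | h(i) by the inductive hypothesis, 2 | 12·h(i); and 2 | 14 since 14 = 2·7. Therefore 2 | h(i+1).
By the principle of mathematical induction, the result holds for all n ≥ 1.
Therefore the largest such d is 2.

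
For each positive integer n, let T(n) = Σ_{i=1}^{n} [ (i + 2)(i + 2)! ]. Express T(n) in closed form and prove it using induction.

We claim T(n) = (n + 3)! - 6 for all n ≥ 1.
When n = 1: T(1) = 18, and the closed form gives 18. They agree.
Suppose the result is true for n = i, so T(i) = (i + 3)! - 6.
Then T(i+1) = T(i) + ((i + 3)(i + 3)!) = ((i + 3)! - 6) + ((i + 3)(i + 3)!).
Simplifying, T(i+1) = ((i+1) + 3)! - 6,
which is the closed form with n = i+1.
By the principle of mathematical induction, the result holds for all n ≥ 1.

T(n) = (n + 3)! - 6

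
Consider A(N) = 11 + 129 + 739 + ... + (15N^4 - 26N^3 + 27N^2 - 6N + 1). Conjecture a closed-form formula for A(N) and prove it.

A(N) = N(3N^4 + N^3 + N^2 + 4N + 2)

We claim A(N) = N(3N^4 + N^3 + N^2 + 4N + 2) for all N ≥ 1.
Base case (N = 1): A(1) = 11, and the closed form gives 11. They agree.
Inductive step: assume the claim holds for N = p, so A(p) = p(3p^4 + p^3 + p^2 + 4p + 2).
Then A(p+1) = A(p) + (15p^4 + 34p^3 + 39p^2 + 30p + 11) = (p(3p^4 + p^3 + p^2 + 4p + 2)) + (15p^4 + 34p^3 + 39p^2 + 30p + 11).
Simplifying, A(p+1) = (p + 1)(3p^4 + 13p^3 + 22p^2 + 21p + 11) = (p+1)(3(p+1)^4 + (p+1)^3 + (p+1)^2 + 4(p+1) + 2),
which is the closed form with N = p+1.
Hence, by induction on N, the claim holds for every N ≥ 1.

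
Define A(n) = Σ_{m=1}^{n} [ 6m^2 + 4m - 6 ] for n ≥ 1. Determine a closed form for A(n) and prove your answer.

A(n) = n(n + 3)(2n - 1)

We claim A(n) = n(n + 3)(2n - 1) for all n ≥ 1.
When n = 1: A(1) = 4, and the closed form gives 4. They agree.
For the inductive step, assume it holds for an arbitrary m ≥ 1, so A(m) = m(2m^2 + 5m - 3).
Then A(m+1) = A(m) + (6m^2 + 16m + 4) = (m(2m^2 + 5m - 3)) + (6m^2 + 16m + 4).
Simplifying, A(m+1) = (m + 1)(m + 4)(2m + 1) = (m+1)((m+1) + 3)(2(m+1) - 1),
which is the closed form with n = m+1.
Hence, by induction on n, the claim holds for every n ≥ 1.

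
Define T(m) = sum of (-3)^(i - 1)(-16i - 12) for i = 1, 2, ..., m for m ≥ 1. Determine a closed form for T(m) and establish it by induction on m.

We claim T(m) = 4(-3)^m(m + 1) - 4 for all m ≥ 1.
For the base case m = 1: T(1) = -28, and the closed form gives -28. They agree.
For the inductive step, assume it holds for an arbitrary i ≥ 1, so T(i) = 4(-3)^i(i + 1) - 4.
Then T(i+1) = T(i) + ((-3)^i(-16i - 28)) = (4(-3)^i(i + 1) - 4) + ((-3)^i(-16i - 28)).
Simplifying, T(i+1) = -12(-3)^i·i - 24(-3)^i - 4 = 4(-3)^(i+1)((i+1) + 1) - 4,
which is the closed form with m = i+1.
This completes the induction.

T(m) = 4(-3)^m(m + 1) - 4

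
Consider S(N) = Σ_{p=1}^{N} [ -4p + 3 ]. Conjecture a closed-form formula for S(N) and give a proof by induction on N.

S(N) = -N(2N - 1)

We claim S(N) = -N(2N - 1) for all N ≥ 1.
Base step (N = 1): S(1) = -1, and the closed form gives -1. They agree.
For the inductive step, assume it holds for an arbitrary p ≥ 1, so S(p) = p(-2p + 1).
Then S(p+1) = S(p) + (-4p - 1) = (p(-2p + 1)) + (-4p - 1).
Simplifying, S(p+1) = -(p + 1)(2p + 1) = -(p+1)(2(p+1) - 1),
which is the closed form with N = p+1.
Hence, by induction on N, the claim holds for every N ≥ 1.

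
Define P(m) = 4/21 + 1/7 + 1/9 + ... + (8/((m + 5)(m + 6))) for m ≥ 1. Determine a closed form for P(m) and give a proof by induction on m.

We claim P(m) = 4m/(3(m + 6)) for all m ≥ 1.
Base step (m = 1): P(1) = 4/21, and the closed form gives 4/21. They agree.
For the inductive step, assume it holds for an arbitrary j ≥ 1, so P(j) = 4j/(3(j + 6)).
Then P(j+1) = P(j) + (8/((j + 6)(j + 7))) = (4j/(3(j + 6))) + (8/((j + 6)(j + 7))).
Simplifying, P(j+1) = 4(j + 1)/(3(j + 7)) = 4(j+1)/(3((j+1) + 6)),
which is the closed form with m = j+1.
By induction, the statement is established for all m ≥ 1.

P(m) = 4m/(3(m + 6))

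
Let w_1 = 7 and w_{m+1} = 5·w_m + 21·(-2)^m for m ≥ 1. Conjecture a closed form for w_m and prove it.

Computing the first terms: w_1 = 7, w_2 = -7, w_3 = 49. This suggests w_m = -3(-2)^m + 5^(m - 1).
For the base case m = 1: the formula gives 7 = 7 = w_1.
Inductive step: assume the claim holds for m = p, so w_p = -3(-2)^p + 5^(p - 1).
Then w_{p+1} = 5·w_p + 21·(-2)^p = 5·(-3(-2)^p + 5^(p - 1)) + 21·(-2)^p = -3(-2)^(p + 1) + 5^p = -3(-2)^(p+1) + 5^((p+1) - 1),
which is the claimed formula at m = p+1.
By the principle of mathematical induction, the result holds for all m ≥ 1.

w_m = -3(-2)^m + 5^(m - 1)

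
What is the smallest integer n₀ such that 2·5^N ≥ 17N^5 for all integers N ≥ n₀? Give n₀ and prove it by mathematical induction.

n₀ = 8

At N = 7: 156250 < 285719, so the inequality fails and n₀ ≥ 8. We prove 2·5^N ≥ 17N^5 for all N ≥ 8.
Base case (N = 8): 2·5^N = 781250 and 17N^5 = 557056, so 781250 ≥ 557056.
Inductive step: suppose the statement holds for some m ≥ 8, so 2·5^m ≥ 17m^5.
Then 2·5^(m + 1) = 5·(2·5^m) ≥ 5·(17m^5).
Also, for m ≥ 8 we have 5·(17m^5) ≥ 17(m+1)^5, since 5 ≥ (1 + 1/m)^5 for all m ≥ 8.
Combining, 2·5^(m + 1) ≥ 17(m+1)^5.
By the principle of mathematical induction, the result holds for all N ≥ 8.
Hence the smallest such n₀ is 8.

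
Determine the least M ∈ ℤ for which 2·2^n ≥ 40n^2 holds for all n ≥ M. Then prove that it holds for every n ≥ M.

At n = 11: 4096 < 4840, so the inequality fails and M ≥ 12. We prove 2·2^n ≥ 40n^2 for all n ≥ 12.
When n = 12: 2·2^n = 8192 and 40n^2 = 5760, so 8192 ≥ 5760.
Suppose the result is true for n = k, so 2·2^k ≥ 40k^2.
Then 2·2^(k + 1) = 2·(2·2^k) ≥ 2·(40k^2).
Also, for k ≥ 12 we have 2·(40k^2) ≥ 40(k+1)^2, since 2 ≥ (1 + 1/k)^2 for all k ≥ 12.
Combining, 2·2^(k + 1) ≥ 40(k+1)^2.
By induction, the statement is established for all n ≥ 12.
Hence the smallest such M is 12.

M = 12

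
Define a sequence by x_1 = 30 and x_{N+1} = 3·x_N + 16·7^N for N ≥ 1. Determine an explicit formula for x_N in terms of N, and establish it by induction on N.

x_N = 2·3^(N - 1) + 4·7^N

Computing the first terms: x_1 = 30, x_2 = 202, x_3 = 1390. This suggests x_N = 2·3^(N - 1) + 4·7^N.
For the base case N = 1: the formula gives 30 = 30 = x_1.
For the inductive step, assume it holds for an arbitrary j ≥ 1, so x_j = 2·3^(j - 1) + 4·7^j.
Then x_{j+1} = 3·x_j + 16·7^j = 3·(2·3^(j - 1) + 4·7^j) + 16·7^j = 2·3^j + 4·7^(j + 1) = 2·3^((j+1) - 1) + 4·7^(j+1),
which is the claimed formula at N = j+1.
By the principle of mathematical induction, the result holds for all N ≥ 1.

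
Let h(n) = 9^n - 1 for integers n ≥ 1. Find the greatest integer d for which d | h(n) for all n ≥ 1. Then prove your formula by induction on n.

d = 8

Computing the first values: h(1) = 8 and h(2) = 80; gcd(8, 80) = 8, so d ≤ 8.
We prove 8 | 9^n - 1 for all n ≥ 1 by induction on n.
Base step (n = 1): h(1) = 8 = 8·(1), so 8 | h(1).
Inductive step: assume the claim holds for n = m, i.e. 8 | h(m). Then
9^{m+1} − 1^{m+1} = 9·9^m − 1·1^m = 9·(9^m − 1^m) + (8)·1^m. The first term is divisible by 8 by the inductive hypothesis, and the second term (8)·1^m is divisible by 8 since 8 | 8. Hence 8 | h(m+1).
By the principle of mathematical induction, the result holds for all n ≥ 1.
Therefore the largest such d is 8.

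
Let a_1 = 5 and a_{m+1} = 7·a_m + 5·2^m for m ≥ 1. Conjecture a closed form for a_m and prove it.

a_m = -2^m + 7^m

Computing the first terms: a_1 = 5, a_2 = 45, a_3 = 335. This suggests a_m = -2^m + 7^m.
When m = 1: the formula gives 5 = 5 = a_1.
For the inductive step, assume it holds for an arbitrary k ≥ 1, so a_k = -2^k + 7^k.
Then a_{k+1} = 7·a_k + 5·2^k = 7·(-2^k + 7^k) + 5·2^k = -2^(k + 1) + 7^(k + 1),
which is the claimed formula at m = k+1.
This completes the induction.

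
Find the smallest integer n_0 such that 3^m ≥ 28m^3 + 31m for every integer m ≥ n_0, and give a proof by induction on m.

At m = 9: 19683 < 20691, so the inequality fails and n_0 ≥ 10. We prove 3^m ≥ 28m^3 + 31m for all m ≥ 10.
When m = 10: 3^m = 59049 and 28m^3 + 31m = 28310, so 59049 ≥ 28310.
Inductive step: suppose the statement holds for some p ≥ 10, so 3^p ≥ 28p^3 + 31p.
Then 3^(p + 1) = 3·(3^p) ≥ 3·(28p^3 + 31p).
Also, for p ≥ 10 we have 3·(28p^3 + 31p) ≥ 28(p+1)^3 + 31(p+1), since 3·(28p^3 + 31p) − (28(p+1)^3 + 31(p+1)) = 56p^3 - 84p^2 - 22p - 59, which is nonnegative for all p ≥ 10.
Combining, 3^(p + 1) ≥ 28(p+1)^3 + 31(p+1).
This completes the induction.
Hence the smallest such n_0 is 10.

n_0 = 10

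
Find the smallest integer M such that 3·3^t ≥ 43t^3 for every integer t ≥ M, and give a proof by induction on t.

At t = 8: 19683 < 22016, so the inequality fails and M ≥ 9. We prove 3·3^t ≥ 43t^3 for all t ≥ 9.
Base case (t = 9): 3·3^t = 59049 and 43t^3 = 31347, so 59049 ≥ 31347.
Inductive step: suppose the statement holds for some p ≥ 9, so 3·3^p ≥ 43p^3.
Then 3·3^(p + 1) = 3·(3·3^p) ≥ 3·(43p^3).
Also, for p ≥ 9 we have 3·(43p^3) ≥ 43(p+1)^3, since 3 ≥ (1 + 1/p)^3 for all p ≥ 9.
Combining, 3·3^(p + 1) ≥ 43(p+1)^3.
By the principle of mathematical induction, the result holds for all t ≥ 9.
Hence the smallest such M is 9.

M = 9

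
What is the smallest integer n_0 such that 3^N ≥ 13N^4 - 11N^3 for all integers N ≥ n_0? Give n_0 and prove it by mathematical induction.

At N = 10: 59049 < 119000, so the inequality fails and n_0 ≥ 11. We prove 3^N ≥ 13N^4 - 11N^3 for all N ≥ 11.
When N = 11: 3^N = 177147 and 13N^4 - 11N^3 = 175692, so 177147 ≥ 175692.
For the inductive step, assume it holds for an arbitrary i ≥ 11, so 3^i ≥ 13i^4 - 11i^3.
Then 3^(i + 1) = 3·(3^i) ≥ 3·(13i^4 - 11i^3).
Also, for i ≥ 11 we have 3·(13i^4 - 11i^3) ≥ 13(i+1)^4 - 11(i+1)^3, since 3·(13i^4 - 11i^3) − (13(i+1)^4 - 11(i+1)^3) = 26i^4 - 74i^3 - 45i^2 - 19i - 2, which is nonnegative for all i ≥ 11.
Combining, 3^(i + 1) ≥ 13(i+1)^4 - 11(i+1)^3.
By induction, the statement is established for all N ≥ 11.
Hence the smallest such n_0 is 11.

n_0 = 11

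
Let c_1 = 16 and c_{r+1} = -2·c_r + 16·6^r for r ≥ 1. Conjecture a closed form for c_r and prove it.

c_r = (-2)^(r + 1) + 2·6^r

Computing the first terms: c_1 = 16, c_2 = 64, c_3 = 448. This suggests c_r = (-2)^(r + 1) + 2·6^r.
When r = 1: the formula gives 16 = 16 = c_1.
Inductive step: assume the claim holds for r = p, so c_p = (-2)^(p + 1) + 2·6^p.
Then c_{p+1} = -2·c_p + 16·6^p = -2·((-2)^(p + 1) + 2·6^p) + 16·6^p = (-2)^(p + 2) + 2·6^(p + 1) = (-2)^((p+1) + 1) + 2·6^(p+1),
which is the claimed formula at r = p+1.
Hence, by induction on r, the claim holds for every r ≥ 1.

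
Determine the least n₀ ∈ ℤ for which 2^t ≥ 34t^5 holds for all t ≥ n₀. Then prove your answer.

At t = 29: 536870912 < 697379066, so the inequality fails and n₀ ≥ 30. We prove 2^t ≥ 34t^5 for all t ≥ 30.
For the base case t = 30: 2^t = 1073741824 and 34t^5 = 826200000, so 1073741824 ≥ 826200000.
Suppose the result is true for t = i, so 2^i ≥ 34i^5.
Then 2^(i + 1) = 2·(2^i) ≥ 2·(34i^5).
Also, for i ≥ 30 we have 2·(34i^5) ≥ 34(i+1)^5, since 2 ≥ (1 + 1/i)^5 for all i ≥ 30.
Combining, 2^(i + 1) ≥ 34(i+1)^5.
By the principle of mathematical induction, the result holds for all t ≥ 30.
Hence the smallest such n₀ is 30.

n₀ = 30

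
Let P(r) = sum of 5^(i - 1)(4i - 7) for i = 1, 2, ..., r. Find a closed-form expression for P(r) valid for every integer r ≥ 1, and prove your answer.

We claim P(r) = 5^r(r - 2) + 2 for all r ≥ 1.
For the base case r = 1: P(1) = -3, and the closed form gives -3. They agree.
For the inductive step, assume it holds for an arbitrary i ≥ 1, so P(i) = 5^i(i - 2) + 2.
Then P(i+1) = P(i) + (5^i(4i - 3)) = (5^i(i - 2) + 2) + (5^i(4i - 3)).
Simplifying, P(i+1) = 5^(i + 1)i - 5^(i + 1) + 2 = 5^(i+1)((i+1) - 2) + 2,
which is the closed form with r = i+1.
This completes the induction.

P(r) = 5^r(r - 2) + 2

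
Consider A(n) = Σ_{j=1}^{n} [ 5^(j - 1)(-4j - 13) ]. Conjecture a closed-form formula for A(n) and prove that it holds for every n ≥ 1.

We claim A(n) = -5^n(n + 3) + 3 for all n ≥ 1.
Base step (n = 1): A(1) = -17, and the closed form gives -17. They agree.
Inductive step: assume the claim holds for n = j, so A(j) = -5^j(j + 3) + 3.
Then A(j+1) = A(j) + (5^j(-4j - 17)) = (-5^j(j + 3) + 3) + (5^j(-4j - 17)).
Simplifying, A(j+1) = -5·5^j·j - 20·5^j + 3 = -5^(j+1)((j+1) + 3) + 3,
which is the closed form with n = j+1.
By the principle of mathematical induction, the result holds for all n ≥ 1.

A(n) = -5^n(n + 3) + 3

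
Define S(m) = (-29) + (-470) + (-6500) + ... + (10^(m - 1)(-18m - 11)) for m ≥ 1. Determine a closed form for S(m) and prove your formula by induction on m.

S(m) = -10^m(2m + 1) + 1

We claim S(m) = -10^m(2m + 1) + 1 for all m ≥ 1.
Base case (m = 1): S(1) = -29, and the closed form gives -29. They agree.
Suppose the result is true for m = k, so S(k) = -10^k(2k + 1) + 1.
Then S(k+1) = S(k) + (10^k(-18k - 29)) = (-10^k(2k + 1) + 1) + (10^k(-18k - 29)).
Simplifying, S(k+1) = -20·10^k·k - 30·10^k + 1 = -10^(k+1)(2(k+1) + 1) + 1,
which is the closed form with m = k+1.
This completes the induction.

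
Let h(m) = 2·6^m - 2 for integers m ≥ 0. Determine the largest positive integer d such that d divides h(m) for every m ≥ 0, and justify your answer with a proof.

d = 10

Computing the first values: h(0) = 0 and h(1) = 10; gcd(0, 10) = 10, so d ≤ 10.
We prove 10 | 2·6^m - 2 for all m ≥ 0 by induction on m.
Base step (m = 0): h(0) = 0 = 10·(0), so 10 | h(0).
Inductive step: assume the claim holds for m = i, i.e. 10 | h(i). Then
h(i+1) = 2·6^(i+1) - 2 = 6·(2·6^i - 2) + 10 = 6·h(i) + 10. The first term is divisible by 10 by the inductive hypothesis, and 10 is divisible by 10. Hence 10 | h(i+1).
By induction, the statement is established for all m ≥ 0.
Therefore the largest such d is 10.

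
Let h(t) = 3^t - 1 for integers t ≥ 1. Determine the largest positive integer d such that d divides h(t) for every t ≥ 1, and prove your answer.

d = 2

Computing the first values: h(1) = 2 and h(2) = 8; gcd(2, 8) = 2, so d ≤ 2.
We prove 2 | 3^t - 1 for all t ≥ 1 by induction on t.
Base case (t = 1): h(1) = 2 = 2·(1), so 2 | h(1).
For the inductive step, assume it holds for an arbitrary m ≥ 1, i.e. 2 | h(m). Then
3^{m+1} − 1^{m+1} = 3·3^m − 1·1^m = 3·(3^m − 1^m) + (2)·1^m. The first term is divisible by 2 by the inductive hypothesis, and the second term (2)·1^m is divisible by 2 since 2 | 2. Hence 2 | h(m+1).
By induction, the statement is established for all t ≥ 1.
Therefore the largest such d is 2.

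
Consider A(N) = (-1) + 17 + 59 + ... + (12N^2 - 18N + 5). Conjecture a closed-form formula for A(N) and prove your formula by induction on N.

A(N) = N(4N^2 - 3N - 2)

We claim A(N) = N(4N^2 - 3N - 2) for all N ≥ 1.
When N = 1: A(1) = -1, and the closed form gives -1. They agree.
Inductive step: assume the claim holds for N = p, so A(p) = p(4p^2 - 3p - 2).
Then A(p+1) = A(p) + (12p^2 + 6p - 1) = (p(4p^2 - 3p - 2)) + (12p^2 + 6p - 1).
Simplifying, A(p+1) = (p + 1)(4p^2 + 5p - 1) = (p+1)(4(p+1)^2 - 3(p+1) - 2),
which is the closed form with N = p+1.
By the principle of mathematical induction, the result holds for all N ≥ 1.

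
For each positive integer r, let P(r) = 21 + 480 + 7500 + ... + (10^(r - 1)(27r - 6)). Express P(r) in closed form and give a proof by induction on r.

We claim P(r) = 10^r(3r - 1) + 1 for all r ≥ 1.
Base step (r = 1): P(1) = 21, and the closed form gives 21. They agree.
For the inductive step, assume it holds for an arbitrary k ≥ 1, so P(k) = 10^k(3k - 1) + 1.
Then P(k+1) = P(k) + (10^k(27k + 21)) = (10^k(3k - 1) + 1) + (10^k(27k + 21)).
Simplifying, P(k+1) = 30·10^k·k + 20·10^k + 1 = 10^(k+1)(3(k+1) - 1) + 1,
which is the closed form with r = k+1.
This completes the induction.

P(r) = 10^r(3r - 1) + 1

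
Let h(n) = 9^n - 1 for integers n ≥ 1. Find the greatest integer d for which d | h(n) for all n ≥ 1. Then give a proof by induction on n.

d = 8

Computing the first values: h(1) = 8 and h(2) = 80; gcd(8, 80) = 8, so d ≤ 8.
We prove 8 | 9^n - 1 for all n ≥ 1 by induction on n.
For the base case n = 1: h(1) = 8 = 8·(1), so 8 | h(1).
Inductive step: suppose the statement holds for some r ≥ 1, i.e. 8 | h(r). Then
9^{r+1} − 1^{r+1} = 9·9^r − 1·1^r = 9·(9^r − 1^r) + (8)·1^r. The first term is divisible by 8 by the inductive hypothesis, and the second term (8)·1^r is divisible by 8 since 8 | 8. Hence 8 | h(r+1).
By the principle of mathematical induction, the result holds for all n ≥ 1.
Therefore the largest such d is 8.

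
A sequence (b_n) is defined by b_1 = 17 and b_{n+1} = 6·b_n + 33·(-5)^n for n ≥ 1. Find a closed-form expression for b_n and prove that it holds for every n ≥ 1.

b_n = -3(-5)^n + 2·6^(n - 1)

Computing the first terms: b_1 = 17, b_2 = -63, b_3 = 447. This suggests b_n = -3(-5)^n + 2·6^(n - 1).
When n = 1: the formula gives 17 = 17 = b_1.
Inductive step: assume the claim holds for n = p, so b_p = -3(-5)^p + 2·6^(p - 1).
Then b_{p+1} = 6·b_p + 33·(-5)^p = 6·(-3(-5)^p + 2·6^(p - 1)) + 33·(-5)^p = -3(-5)^(p + 1) + 2·6^p = -3(-5)^(p+1) + 2·6^((p+1) - 1),
which is the claimed formula at n = p+1.
By the principle of mathematical induction, the result holds for all n ≥ 1.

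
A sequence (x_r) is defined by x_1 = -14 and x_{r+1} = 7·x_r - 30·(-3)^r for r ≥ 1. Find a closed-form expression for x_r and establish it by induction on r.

Computing the first terms: x_1 = -14, x_2 = -8, x_3 = -326. This suggests x_r = -(-3)^(r + 1) - 5·7^(r - 1).
For the base case r = 1: the formula gives -14 = -14 = x_1.
For the inductive step, assume it holds for an arbitrary j ≥ 1, so x_j = -(-3)^(j + 1) - 5·7^(j - 1).
Then x_{j+1} = 7·x_j - 30·(-3)^j = 7·(-(-3)^(j + 1) - 5·7^(j - 1)) - 30·(-3)^j = -(-3)^(j + 2) - 5·7^j = -(-3)^((j+1) + 1) - 5·7^((j+1) - 1),
which is the claimed formula at r = j+1.
By induction, the statement is established for all r ≥ 1.

x_r = -(-3)^(r + 1) - 5·7^(r - 1)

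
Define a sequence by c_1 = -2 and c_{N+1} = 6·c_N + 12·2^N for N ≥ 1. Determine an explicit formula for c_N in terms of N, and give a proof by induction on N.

c_N = -3·2^N + 4·6^(N - 1)

Computing the first terms: c_1 = -2, c_2 = 12, c_3 = 120. This suggests c_N = -3·2^N + 4·6^(N - 1).
For the base case N = 1: the formula gives -2 = -2 = c_1.
Inductive step: suppose the statement holds for some p ≥ 1, so c_p = -3·2^p + 4·6^(p - 1).
Then c_{p+1} = 6·c_p + 12·2^p = 6·(-3·2^p + 4·6^(p - 1)) + 12·2^p = -3·2^(p + 1) + 4·6^p = -3·2^(p+1) + 4·6^((p+1) - 1),
which is the claimed formula at N = p+1.
By the principle of mathematical induction, the result holds for all N ≥ 1.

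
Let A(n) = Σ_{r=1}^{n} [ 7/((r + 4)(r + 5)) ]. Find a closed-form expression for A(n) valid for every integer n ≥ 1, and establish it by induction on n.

We claim A(n) = 7n/(5(n + 5)) for all n ≥ 1.
For the base case n = 1: A(1) = 7/30, and the closed form gives 7/30. They agree.
Suppose the result is true for n = r, so A(r) = 7r/(5(r + 5)).
Then A(r+1) = A(r) + (7/((r + 5)(r + 6))) = (7r/(5(r + 5))) + (7/((r + 5)(r + 6))).
Simplifying, A(r+1) = 7(r + 1)/(5(r + 6)) = 7(r+1)/(5((r+1) + 5)),
which is the closed form with n = r+1.
By the principle of mathematical induction, the result holds for all n ≥ 1.

A(n) = 7n/(5(n + 5))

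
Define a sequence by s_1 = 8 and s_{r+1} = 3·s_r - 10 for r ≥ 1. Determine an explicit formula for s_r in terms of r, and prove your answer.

Computing the first terms: s_1 = 8, s_2 = 14, s_3 = 32. This suggests s_r = 3^r + 5.
Base step (r = 1): the formula gives 8 = 8 = s_1.
Suppose the result is true for r = p, so s_p = 3^p + 5.
Then s_{p+1} = 3·s_p - 10 = 3·(3^p + 5) - 10 = 3^(p + 1) + 5,
which is the claimed formula at r = p+1.
By induction, the statement is established for all r ≥ 1.

s_r = 3^r + 5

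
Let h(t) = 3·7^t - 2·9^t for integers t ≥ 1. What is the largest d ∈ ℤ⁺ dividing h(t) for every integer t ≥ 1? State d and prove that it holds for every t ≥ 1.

d = 3

Computing the first values: h(1) = 3 and h(2) = -15; gcd(3, -15) = 3, so d ≤ 3.
We prove 3 | 3·7^t - 2·9^t for all t ≥ 1 by induction on t.
Base case (t = 1): h(1) = 3 = 3·(1), so 3 | h(1).
Inductive step: assume the claim holds for t = m, i.e. 3 | h(m). Then
h(m+1) − 9·h(m) = (3·7^(m+1) - 2·9^(m+1)) − 9·(3·7^m - 2·9^m) = (3)·7^m·(7 − 9) = (-6)·7^m. Since 3 | h(m) by the inductive hypothesis, 3 | 9·h(m); and 3 | -6 since -6 = 3·-2. Therefore 3 | h(m+1).
By induction, the statement is established for all t ≥ 1.
Therefore the largest such d is 3.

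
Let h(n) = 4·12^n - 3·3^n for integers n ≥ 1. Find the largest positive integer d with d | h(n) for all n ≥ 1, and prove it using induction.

Computing the first values: h(1) = 39 and h(2) = 549; gcd(39, 549) = 3, so d ≤ 3.
We prove 3 | 4·12^n - 3·3^n for all n ≥ 1 by induction on n.
Base step (n = 1): h(1) = 39 = 3·(13), so 3 | h(1).
Inductive step: suppose the statement holds for some r ≥ 1, i.e. 3 | h(r). Then
h(r+1) − 12·h(r) = (4·12^(r+1) - 3·3^(r+1)) − 12·(4·12^r - 3·3^r) = (-3)·3^r·(3 − 12) = (27)·3^r. Since 3 | h(r) by the inductive hypothesis, 3 | 12·h(r); and 3 | 27 since 27 = 3·9. Therefore 3 | h(r+1).
By the principle of mathematical induction, the result holds for all n ≥ 1.
Therefore the largest such d is 3.

d = 3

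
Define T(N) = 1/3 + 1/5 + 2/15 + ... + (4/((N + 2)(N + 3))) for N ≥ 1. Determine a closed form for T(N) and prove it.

We claim T(N) = 4N/(3(N + 3)) for all N ≥ 1.
When N = 1: T(1) = 1/3, and the closed form gives 1/3. They agree.
Suppose the result is true for N = i, so T(i) = 4i/(3(i + 3)).
Then T(i+1) = T(i) + (4/((i + 3)(i + 4))) = (4i/(3(i + 3))) + (4/((i + 3)(i + 4))).
Simplifying, T(i+1) = 4(i + 1)/(3(i + 4)) = 4(i+1)/(3((i+1) + 3)),
which is the closed form with N = i+1.
By induction, the statement is established for all N ≥ 1.

T(N) = 4N/(3(N + 3))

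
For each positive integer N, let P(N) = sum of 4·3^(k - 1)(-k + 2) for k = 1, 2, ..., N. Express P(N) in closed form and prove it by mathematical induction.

P(N) = 3^N(-2N + 5) - 5

We claim P(N) = 3^N(-2N + 5) - 5 for all N ≥ 1.
For the base case N = 1: P(1) = 4, and the closed form gives 4. They agree.
Inductive step: assume the claim holds for N = k, so P(k) = 3^k(-2k + 5) - 5.
Then P(k+1) = P(k) + (4·3^k(-k + 1)) = (3^k(-2k + 5) - 5) + (4·3^k(-k + 1)).
Simplifying, P(k+1) = -6·3^k·k + 9·3^k - 5 = 3^(k+1)(-2(k+1) + 5) - 5,
which is the closed form with N = k+1.
This completes the induction.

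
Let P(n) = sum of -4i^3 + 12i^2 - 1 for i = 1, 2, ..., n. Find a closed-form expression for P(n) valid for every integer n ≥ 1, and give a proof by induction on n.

P(n) = -n(n^3 - 2n^2 - 5n - 1)

We claim P(n) = -n(n^3 - 2n^2 - 5n - 1) for all n ≥ 1.
When n = 1: P(1) = 7, and the closed form gives 7. They agree.
Inductive step: assume the claim holds for n = i, so P(i) = i(-i^3 + 2i^2 + 5i + 1).
Then P(i+1) = P(i) + (-4i^3 + 12i + 7) = (i(-i^3 + 2i^2 + 5i + 1)) + (-4i^3 + 12i + 7).
Simplifying, P(i+1) = -(i + 1)(i^3 + i^2 - 6i - 7) = -(i+1)((i+1)^3 - 2(i+1)^2 - 5(i+1) - 1),
which is the closed form with n = i+1.
By the principle of mathematical induction, the result holds for all n ≥ 1.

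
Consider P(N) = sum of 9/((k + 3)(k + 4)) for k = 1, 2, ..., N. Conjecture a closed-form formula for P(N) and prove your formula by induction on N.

P(N) = 9N/(4(N + 4))

We claim P(N) = 9N/(4(N + 4)) for all N ≥ 1.
When N = 1: P(1) = 9/20, and the closed form gives 9/20. They agree.
Suppose the result is true for N = k, so P(k) = 9k/(4(k + 4)).
Then P(k+1) = P(k) + (9/((k + 4)(k + 5))) = (9k/(4(k + 4))) + (9/((k + 4)(k + 5))).
Simplifying, P(k+1) = 9(k + 1)/(4(k + 5)) = 9(k+1)/(4((k+1) + 4)),
which is the closed form with N = k+1.
Hence, by induction on N, the claim holds for every N ≥ 1.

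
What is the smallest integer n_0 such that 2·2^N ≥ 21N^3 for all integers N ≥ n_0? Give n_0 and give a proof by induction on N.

At N = 15: 65536 < 70875, so the inequality fails and n_0 ≥ 16. We prove 2·2^N ≥ 21N^3 for all N ≥ 16.
For the base case N = 16: 2·2^N = 131072 and 21N^3 = 86016, so 131072 ≥ 86016.
For the inductive step, assume it holds for an arbitrary j ≥ 16, so 2·2^j ≥ 21j^3.
Then 2·2^(j + 1) = 2·(2·2^j) ≥ 2·(21j^3).
Also, for j ≥ 16 we have 2·(21j^3) ≥ 21(j+1)^3, since 2 ≥ (1 + 1/j)^3 for all j ≥ 16.
Combining, 2·2^(j + 1) ≥ 21(j+1)^3.
By the principle of mathematical induction, the result holds for all N ≥ 16.
Hence the smallest such n_0 is 16.

n_0 = 16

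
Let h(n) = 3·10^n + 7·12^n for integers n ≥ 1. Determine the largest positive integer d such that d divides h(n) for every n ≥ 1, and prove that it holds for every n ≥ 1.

d = 6

Computing the first values: h(1) = 114 and h(2) = 1308; gcd(114, 1308) = 6, so d ≤ 6.
We prove 6 | 3·10^n + 7·12^n for all n ≥ 1 by induction on n.
When n = 1: h(1) = 114 = 6·(19), so 6 | h(1).
For the inductive step, assume it holds for an arbitrary m ≥ 1, i.e. 6 | h(m). Then
h(m+1) − 12·h(m) = (3·10^(m+1) + 7·12^(m+1)) − 12·(3·10^m + 7·12^m) = (3)·10^m·(10 − 12) = (-6)·10^m. Since 6 | h(m) by the inductive hypothesis, 6 | 12·h(m); and 6 | -6 since -6 = 6·-1. Therefore 6 | h(m+1).
By induction, the statement is established for all n ≥ 1.
Therefore the largest such d is 6.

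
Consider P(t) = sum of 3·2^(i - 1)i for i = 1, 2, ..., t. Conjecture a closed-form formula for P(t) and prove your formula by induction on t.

P(t) = 3·2^t(t - 1) + 3

We claim P(t) = 3·2^t(t - 1) + 3 for all t ≥ 1.
Base case (t = 1): P(1) = 3, and the closed form gives 3. They agree.
Inductive step: suppose the statement holds for some i ≥ 1, so P(i) = 3·2^i(i - 1) + 3.
Then P(i+1) = P(i) + (3·2^i(i + 1)) = (3·2^i(i - 1) + 3) + (3·2^i(i + 1)).
Simplifying, P(i+1) = 6·2^i·i + 3 = 3·2^(i+1)((i+1) - 1) + 3,
which is the closed form with t = i+1.
By induction, the statement is established for all t ≥ 1.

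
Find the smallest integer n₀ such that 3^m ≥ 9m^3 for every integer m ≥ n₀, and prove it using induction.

At m = 7: 2187 < 3087, so the inequality fails and n₀ ≥ 8. We prove 3^m ≥ 9m^3 for all m ≥ 8.
Base case (m = 8): 3^m = 6561 and 9m^3 = 4608, so 6561 ≥ 4608.
Inductive step: assume the claim holds for m = r, so 3^r ≥ 9r^3.
Then 3^(r + 1) = 3·(3^r) ≥ 3·(9r^3).
Also, for r ≥ 8 we have 3·(9r^3) ≥ 9(r+1)^3, since 3 ≥ (1 + 1/r)^3 for all r ≥ 8.
Combining, 3^(r + 1) ≥ 9(r+1)^3.
Hence, by induction on m, the claim holds for every m ≥ 8.
Hence the smallest such n₀ is 8.

n₀ = 8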